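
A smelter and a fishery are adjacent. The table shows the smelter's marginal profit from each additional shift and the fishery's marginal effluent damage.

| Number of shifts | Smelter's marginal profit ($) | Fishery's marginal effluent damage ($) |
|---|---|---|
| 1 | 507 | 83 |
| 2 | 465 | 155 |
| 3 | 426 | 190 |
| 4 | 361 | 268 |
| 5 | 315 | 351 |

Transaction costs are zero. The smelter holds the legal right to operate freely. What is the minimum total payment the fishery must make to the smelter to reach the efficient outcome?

$315

Left alone the smelter would choose level 5 (marginal profit stays positive).
Efficient level: k* = 4 (marginal profit ≥ marginal effluent damage through 4).
The fishery must at least cover the smelter's forgone profit from cutting 5→4: 315 = 315.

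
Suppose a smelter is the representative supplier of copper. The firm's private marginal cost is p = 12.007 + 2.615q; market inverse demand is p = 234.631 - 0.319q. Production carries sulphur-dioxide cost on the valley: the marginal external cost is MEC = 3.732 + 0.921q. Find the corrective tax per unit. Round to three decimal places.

Social marginal cost = private MC + MEC = 15.739 + 3.536q.
Set SMC = demand: 15.739 + 3.536q = 234.631 - 0.319q → q* = 56.7813.
The Pigouvian tax equals MEC at q*: 3.732 + 0.921×56.7813 = 56.0276.

tax = 56.028 per unit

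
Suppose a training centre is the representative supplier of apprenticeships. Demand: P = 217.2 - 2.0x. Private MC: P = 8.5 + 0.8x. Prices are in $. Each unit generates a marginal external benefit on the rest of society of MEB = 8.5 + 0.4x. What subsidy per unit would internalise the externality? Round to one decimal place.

subsidy = $44.7 per unit

Social marginal cost = private MC − MEB = 0.0 + 0.4x.
Set SMC = demand: 0.0 + 0.4x = 217.2 - 2.0x → x* = 90.5000.
The Pigouvian subsidy equals MEB at x*: 8.5 + 0.4×90.5000 = 44.7000.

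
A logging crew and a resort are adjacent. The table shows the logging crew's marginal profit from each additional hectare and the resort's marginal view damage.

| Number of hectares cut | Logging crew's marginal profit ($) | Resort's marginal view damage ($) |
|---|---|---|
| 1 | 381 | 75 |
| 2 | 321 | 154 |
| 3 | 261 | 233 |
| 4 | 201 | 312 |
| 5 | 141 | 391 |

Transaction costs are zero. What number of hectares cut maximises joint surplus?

3

Bargaining reaches the level where marginal profit last exceeds marginal view damage.
That holds through level 3 (261 ≥ 233) but not at 4 (201 < 312).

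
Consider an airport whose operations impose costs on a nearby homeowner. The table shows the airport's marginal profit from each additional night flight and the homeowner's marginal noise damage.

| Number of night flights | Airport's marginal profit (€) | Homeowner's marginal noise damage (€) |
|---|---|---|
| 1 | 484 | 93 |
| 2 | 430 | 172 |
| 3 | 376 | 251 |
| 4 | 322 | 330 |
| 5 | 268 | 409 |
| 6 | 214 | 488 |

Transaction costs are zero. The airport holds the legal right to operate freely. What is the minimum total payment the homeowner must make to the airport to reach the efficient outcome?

€804

Left alone the airport would choose level 6 (marginal profit stays positive).
Efficient level: k* = 3 (marginal profit ≥ marginal noise damage through 3).
The homeowner must at least cover the airport's forgone profit from cutting 6→3: 322 + 268 + 214 = 804.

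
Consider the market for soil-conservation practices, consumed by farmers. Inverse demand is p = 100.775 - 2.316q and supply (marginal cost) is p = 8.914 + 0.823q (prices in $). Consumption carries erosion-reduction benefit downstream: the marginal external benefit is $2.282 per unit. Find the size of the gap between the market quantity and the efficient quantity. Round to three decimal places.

0.727 units

Market equilibrium (private): 8.914 + 0.823q = 100.775 - 2.316q → q_m = 29.2644.
Social marginal benefit = demand + MEB = 103.057 - 2.316q.
Set SMB = MC: 103.057 - 2.316q = 8.914 + 0.823q → q* = 29.9914.
Gap = |29.2644 − 29.9914| = 0.7270.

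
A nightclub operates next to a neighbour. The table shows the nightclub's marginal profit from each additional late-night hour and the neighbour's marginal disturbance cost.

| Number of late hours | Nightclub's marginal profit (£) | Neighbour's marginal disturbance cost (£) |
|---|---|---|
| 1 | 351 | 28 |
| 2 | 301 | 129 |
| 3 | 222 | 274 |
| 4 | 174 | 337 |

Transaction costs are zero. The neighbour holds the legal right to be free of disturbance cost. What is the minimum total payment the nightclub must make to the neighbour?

£157

Efficient level: marginal profit ≥ marginal disturbance cost through level 2, so k* = 2.
With the neighbour holding the right, the nightclub must at least compensate total damage at k*: 28 + 129 = 157.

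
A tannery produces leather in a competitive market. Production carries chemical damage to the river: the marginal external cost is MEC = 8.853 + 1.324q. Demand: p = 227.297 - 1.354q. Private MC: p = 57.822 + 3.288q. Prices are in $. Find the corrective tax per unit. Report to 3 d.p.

Social marginal cost = private MC + MEC = 66.675 + 4.612q.
Set SMC = demand: 66.675 + 4.612q = 227.297 - 1.354q → q* = 26.9229.
The Pigouvian tax equals MEC at q*: 8.853 + 1.324×26.9229 = 44.4989.

tax = $44.499 per unit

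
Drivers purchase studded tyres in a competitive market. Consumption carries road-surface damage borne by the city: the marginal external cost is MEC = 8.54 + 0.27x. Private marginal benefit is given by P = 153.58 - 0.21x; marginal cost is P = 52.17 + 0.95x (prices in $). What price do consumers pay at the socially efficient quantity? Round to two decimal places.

Social marginal benefit = demand − MEC = 145.04 - 0.48x.
Set SMB = MC: 145.04 - 0.48x = 52.17 + 0.95x → x* = 64.9441.
Consumer price on the demand curve at x*: 153.58 − 0.21×64.9441 = 139.9417.

P = $139.94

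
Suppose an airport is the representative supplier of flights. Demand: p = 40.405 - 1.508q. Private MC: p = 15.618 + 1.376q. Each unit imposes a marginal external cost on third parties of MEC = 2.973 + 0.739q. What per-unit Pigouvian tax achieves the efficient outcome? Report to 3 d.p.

tax = 7.423 per unit

Social marginal cost = private MC + MEC = 18.591 + 2.115q.
Set SMC = demand: 18.591 + 2.115q = 40.405 - 1.508q → q* = 6.0210.
The Pigouvian tax equals MEC at q*: 2.973 + 0.739×6.0210 = 7.4225.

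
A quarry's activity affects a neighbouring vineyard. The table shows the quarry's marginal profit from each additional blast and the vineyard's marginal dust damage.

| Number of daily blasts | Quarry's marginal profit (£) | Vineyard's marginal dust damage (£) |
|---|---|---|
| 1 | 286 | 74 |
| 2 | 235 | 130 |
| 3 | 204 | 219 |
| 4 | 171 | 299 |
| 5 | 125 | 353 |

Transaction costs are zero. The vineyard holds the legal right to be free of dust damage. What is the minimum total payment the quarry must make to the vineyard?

£204

Efficient level: marginal profit ≥ marginal dust damage through level 2, so k* = 2.
With the vineyard holding the right, the quarry must at least compensate total damage at k*: 74 + 130 = 204.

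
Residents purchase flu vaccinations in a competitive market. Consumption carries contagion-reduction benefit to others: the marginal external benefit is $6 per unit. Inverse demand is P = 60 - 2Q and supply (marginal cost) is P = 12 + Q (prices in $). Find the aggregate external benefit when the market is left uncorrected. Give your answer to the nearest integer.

Market equilibrium (private): 12 + Q = 60 - 2Q → Q_m = 16.0000.
Total external benefit = MEB × Q_m = 6 × 16.0000 = 96.0000.

$96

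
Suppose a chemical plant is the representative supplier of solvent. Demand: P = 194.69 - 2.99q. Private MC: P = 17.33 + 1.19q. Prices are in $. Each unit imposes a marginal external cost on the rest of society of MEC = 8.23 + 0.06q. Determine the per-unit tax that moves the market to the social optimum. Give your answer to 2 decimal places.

Social marginal cost = private MC + MEC = 25.56 + 1.25q.
Set SMC = demand: 25.56 + 1.25q = 194.69 - 2.99q → q* = 39.8892.
The Pigouvian tax equals MEC at q*: 8.23 + 0.06×39.8892 = 10.6234.

tax = $10.62 per unit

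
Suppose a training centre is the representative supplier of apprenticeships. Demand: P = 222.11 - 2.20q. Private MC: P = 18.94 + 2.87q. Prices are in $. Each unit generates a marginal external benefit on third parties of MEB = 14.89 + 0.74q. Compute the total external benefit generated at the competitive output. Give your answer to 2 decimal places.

$1190.85

Market equilibrium (private): 18.94 + 2.87q = 222.11 - 2.20q → q_m = 40.0730.
Total external benefit = ∫₀^{q_m} (14.89 + 0.74q) dq = 14.89×40.0730 + ½×0.74×40.0730² = 1190.8497.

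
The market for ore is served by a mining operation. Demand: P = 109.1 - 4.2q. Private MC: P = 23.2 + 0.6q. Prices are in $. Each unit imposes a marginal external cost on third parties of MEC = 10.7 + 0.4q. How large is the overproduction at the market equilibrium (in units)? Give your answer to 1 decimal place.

3.4 units

Market equilibrium (private): 23.2 + 0.6q = 109.1 - 4.2q → q_m = 17.8958.
Social marginal cost = private MC + MEC = 33.9 + q.
Set SMC = demand: 33.9 + q = 109.1 - 4.2q → q* = 14.4615.
Gap = |17.8958 − 14.4615| = 3.4343.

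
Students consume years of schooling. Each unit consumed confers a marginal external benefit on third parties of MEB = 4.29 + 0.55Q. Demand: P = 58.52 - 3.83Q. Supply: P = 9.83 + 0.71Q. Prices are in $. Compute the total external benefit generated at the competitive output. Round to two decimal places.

Market equilibrium (private): 9.83 + 0.71Q = 58.52 - 3.83Q → Q_m = 10.7247.
Total external benefit = ∫₀^{Q_m} (4.29 + 0.55Q) dQ = 4.29×10.7247 + ½×0.55×10.7247² = 77.6392.

$77.64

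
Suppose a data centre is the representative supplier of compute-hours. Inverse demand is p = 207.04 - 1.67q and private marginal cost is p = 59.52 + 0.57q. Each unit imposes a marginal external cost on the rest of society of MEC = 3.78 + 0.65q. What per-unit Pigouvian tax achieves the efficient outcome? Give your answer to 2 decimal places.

tax = 36.11 per unit

Social marginal cost = private MC + MEC = 63.30 + 1.22q.
Set SMC = demand: 63.30 + 1.22q = 207.04 - 1.67q → q* = 49.7370.
The Pigouvian tax equals MEC at q*: 3.78 + 0.65×49.7370 = 36.1091.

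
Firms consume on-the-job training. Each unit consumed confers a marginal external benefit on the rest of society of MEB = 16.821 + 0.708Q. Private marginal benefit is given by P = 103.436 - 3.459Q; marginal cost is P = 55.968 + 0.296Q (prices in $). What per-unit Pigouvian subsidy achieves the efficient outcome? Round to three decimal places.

subsidy = $31.759 per unit

Social marginal benefit = demand + MEB = 120.257 - 2.751Q.
Set SMB = MC: 120.257 - 2.751Q = 55.968 + 0.296Q → Q* = 21.0991.
The Pigouvian subsidy equals MEB at Q*: 16.821 + 0.708×21.0991 = 31.7592.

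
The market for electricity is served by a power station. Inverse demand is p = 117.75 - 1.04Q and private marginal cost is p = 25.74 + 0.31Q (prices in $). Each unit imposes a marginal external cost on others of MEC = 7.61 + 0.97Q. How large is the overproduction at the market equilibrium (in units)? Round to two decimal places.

Market equilibrium (private): 25.74 + 0.31Q = 117.75 - 1.04Q → Q_m = 68.1556.
Social marginal cost = private MC + MEC = 33.35 + 1.28Q.
Set SMC = demand: 33.35 + 1.28Q = 117.75 - 1.04Q → Q* = 36.3793.
Gap = |68.1556 − 36.3793| = 31.7763.

31.78 units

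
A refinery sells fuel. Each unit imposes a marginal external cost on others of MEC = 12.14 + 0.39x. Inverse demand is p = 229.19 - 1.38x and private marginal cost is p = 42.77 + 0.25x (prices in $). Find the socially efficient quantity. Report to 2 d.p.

Social marginal cost = private MC + MEC = 54.91 + 0.64x.
Set SMC = demand: 54.91 + 0.64x = 229.19 - 1.38x → x* = 86.2772.

x* = 86.28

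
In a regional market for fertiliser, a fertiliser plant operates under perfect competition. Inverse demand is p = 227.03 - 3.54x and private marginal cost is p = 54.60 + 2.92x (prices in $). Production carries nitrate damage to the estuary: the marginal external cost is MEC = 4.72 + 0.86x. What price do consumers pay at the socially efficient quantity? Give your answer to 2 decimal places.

Social marginal cost = private MC + MEC = 59.32 + 3.78x.
Set SMC = demand: 59.32 + 3.78x = 227.03 - 3.54x → x* = 22.9112.
Consumer price on the demand curve at x*: 227.03 − 3.54×22.9112 = 145.9244.

P = $145.92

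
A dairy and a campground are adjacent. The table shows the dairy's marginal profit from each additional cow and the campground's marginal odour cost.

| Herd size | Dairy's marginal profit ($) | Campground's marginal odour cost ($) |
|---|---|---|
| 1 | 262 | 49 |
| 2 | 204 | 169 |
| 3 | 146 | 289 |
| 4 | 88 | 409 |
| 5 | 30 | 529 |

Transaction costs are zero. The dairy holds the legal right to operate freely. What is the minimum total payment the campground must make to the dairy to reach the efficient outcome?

$264

Left alone the dairy would choose level 5 (marginal profit stays positive).
Efficient level: k* = 2 (marginal profit ≥ marginal odour cost through 2).
The campground must at least cover the dairy's forgone profit from cutting 5→2: 146 + 88 + 30 = 264.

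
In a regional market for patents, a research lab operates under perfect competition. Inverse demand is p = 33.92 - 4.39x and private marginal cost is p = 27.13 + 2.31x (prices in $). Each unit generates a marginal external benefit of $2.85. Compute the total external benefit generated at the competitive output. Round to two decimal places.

Market equilibrium (private): 27.13 + 2.31x = 33.92 - 4.39x → x_m = 1.0134.
Total external benefit = MEB × x_m = 2.85 × 1.0134 = 2.8882.

$2.89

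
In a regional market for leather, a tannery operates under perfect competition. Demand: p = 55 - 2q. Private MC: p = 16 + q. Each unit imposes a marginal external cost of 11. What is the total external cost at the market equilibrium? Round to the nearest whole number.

Market equilibrium (private): 16 + q = 55 - 2q → q_m = 13.0000.
Total external cost = MEC × q_m = 11 × 13.0000 = 143.0000.

143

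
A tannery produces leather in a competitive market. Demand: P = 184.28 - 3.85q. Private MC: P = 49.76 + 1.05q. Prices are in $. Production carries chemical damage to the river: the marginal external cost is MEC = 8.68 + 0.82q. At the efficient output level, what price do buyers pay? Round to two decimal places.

Social marginal cost = private MC + MEC = 58.44 + 1.87q.
Set SMC = demand: 58.44 + 1.87q = 184.28 - 3.85q → q* = 22.0000.
Consumer price on the demand curve at q*: 184.28 − 3.85×22.0000 = 99.5800.

P = $99.58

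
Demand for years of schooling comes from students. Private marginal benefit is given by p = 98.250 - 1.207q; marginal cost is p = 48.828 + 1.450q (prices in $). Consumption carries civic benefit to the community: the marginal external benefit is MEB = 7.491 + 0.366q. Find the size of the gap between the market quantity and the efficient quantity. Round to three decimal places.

6.241 units

Market equilibrium (private): 48.828 + 1.450q = 98.250 - 1.207q → q_m = 18.6007.
Social marginal benefit = demand + MEB = 105.741 - 0.841q.
Set SMB = MC: 105.741 - 0.841q = 48.828 + 1.450q → q* = 24.8420.
Gap = |18.6007 − 24.8420| = 6.2413.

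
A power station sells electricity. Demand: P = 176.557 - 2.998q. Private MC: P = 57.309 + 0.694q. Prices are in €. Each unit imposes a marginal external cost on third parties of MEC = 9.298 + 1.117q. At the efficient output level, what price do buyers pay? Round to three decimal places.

P = €108.013

Social marginal cost = private MC + MEC = 66.607 + 1.811q.
Set SMC = demand: 66.607 + 1.811q = 176.557 - 2.998q → q* = 22.8634.
Consumer price on the demand curve at q*: 176.557 − 2.998×22.8634 = 108.0125.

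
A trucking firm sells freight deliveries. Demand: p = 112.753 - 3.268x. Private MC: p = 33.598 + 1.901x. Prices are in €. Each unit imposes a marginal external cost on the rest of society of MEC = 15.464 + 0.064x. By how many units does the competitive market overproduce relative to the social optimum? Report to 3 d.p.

Market equilibrium (private): 33.598 + 1.901x = 112.753 - 3.268x → x_m = 15.3134.
Social marginal cost = private MC + MEC = 49.062 + 1.965x.
Set SMC = demand: 49.062 + 1.965x = 112.753 - 3.268x → x* = 12.1710.
Gap = |15.3134 − 12.1710| = 3.1424.

3.142 units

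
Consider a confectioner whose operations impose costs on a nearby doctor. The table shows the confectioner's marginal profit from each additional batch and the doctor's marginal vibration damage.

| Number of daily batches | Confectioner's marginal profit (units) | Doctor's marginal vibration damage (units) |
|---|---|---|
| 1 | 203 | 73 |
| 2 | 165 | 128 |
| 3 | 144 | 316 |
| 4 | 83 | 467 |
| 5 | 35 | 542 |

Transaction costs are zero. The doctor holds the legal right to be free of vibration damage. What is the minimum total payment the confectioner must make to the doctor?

Efficient level: marginal profit ≥ marginal vibration damage through level 2, so k* = 2.
With the doctor holding the right, the confectioner must at least compensate total damage at k*: 73 + 128 = 201.

201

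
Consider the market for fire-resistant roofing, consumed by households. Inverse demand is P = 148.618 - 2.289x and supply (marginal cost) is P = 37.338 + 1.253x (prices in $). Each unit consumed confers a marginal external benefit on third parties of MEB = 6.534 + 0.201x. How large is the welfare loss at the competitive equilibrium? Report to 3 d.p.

DWL = $24.707

Market equilibrium (private): 37.338 + 1.253x = 148.618 - 2.289x → x_m = 31.4173.
Social marginal benefit = demand + MEB = 155.152 - 2.088x.
Set SMB = MC: 155.152 - 2.088x = 37.338 + 1.253x → x* = 35.2631.
The welfare-loss triangle has base |x_m − x*| and height MEB(x_m) (the vertical gap between SMB and MC is zero at x* and MEB at x_m).
DWL = ½ × 3.8458 × 12.8489 = 24.7071.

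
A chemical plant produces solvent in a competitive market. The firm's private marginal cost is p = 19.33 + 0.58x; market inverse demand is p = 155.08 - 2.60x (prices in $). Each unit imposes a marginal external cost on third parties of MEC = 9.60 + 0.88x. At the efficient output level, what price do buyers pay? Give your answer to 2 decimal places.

P = $74.29

Social marginal cost = private MC + MEC = 28.93 + 1.46x.
Set SMC = demand: 28.93 + 1.46x = 155.08 - 2.60x → x* = 31.0714.
Consumer price on the demand curve at x*: 155.08 − 2.60×31.0714 = 74.2944.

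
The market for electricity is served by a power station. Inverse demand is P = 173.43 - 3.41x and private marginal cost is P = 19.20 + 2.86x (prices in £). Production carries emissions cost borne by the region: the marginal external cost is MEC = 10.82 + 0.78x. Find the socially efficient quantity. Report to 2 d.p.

Social marginal cost = private MC + MEC = 30.02 + 3.64x.
Set SMC = demand: 30.02 + 3.64x = 173.43 - 3.41x → x* = 20.3418.

x* = 20.34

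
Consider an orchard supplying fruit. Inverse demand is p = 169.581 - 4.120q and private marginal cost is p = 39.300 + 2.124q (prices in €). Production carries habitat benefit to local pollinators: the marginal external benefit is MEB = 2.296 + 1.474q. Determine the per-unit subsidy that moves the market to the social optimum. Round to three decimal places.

subsidy = €43.264 per unit

Social marginal cost = private MC − MEB = 37.004 + 0.650q.
Set SMC = demand: 37.004 + 0.650q = 169.581 - 4.120q → q* = 27.7939.
The Pigouvian subsidy equals MEB at q*: 2.296 + 1.474×27.7939 = 43.2642.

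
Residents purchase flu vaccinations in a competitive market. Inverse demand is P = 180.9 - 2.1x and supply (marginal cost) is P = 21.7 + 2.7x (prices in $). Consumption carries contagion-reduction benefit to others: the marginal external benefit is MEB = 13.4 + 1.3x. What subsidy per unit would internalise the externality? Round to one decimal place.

subsidy = $77.5 per unit

Social marginal benefit = demand + MEB = 194.3 - 0.8x.
Set SMB = MC: 194.3 - 0.8x = 21.7 + 2.7x → x* = 49.3143.
The Pigouvian subsidy equals MEB at x*: 13.4 + 1.3×49.3143 = 77.5086.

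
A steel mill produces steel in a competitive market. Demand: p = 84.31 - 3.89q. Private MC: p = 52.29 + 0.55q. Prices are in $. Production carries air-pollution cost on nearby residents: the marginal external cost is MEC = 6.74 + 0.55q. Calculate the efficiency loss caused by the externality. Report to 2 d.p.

DWL = $11.49

Market equilibrium (private): 52.29 + 0.55q = 84.31 - 3.89q → q_m = 7.2117.
Social marginal cost = private MC + MEC = 59.03 + 1.10q.
Set SMC = demand: 59.03 + 1.10q = 84.31 - 3.89q → q* = 5.0661.
Height of the DWL triangle at q_m is SMC(q_m) − demand(q_m) = MEC(q_m) = 10.7064.
DWL = ½ × 2.1456 × 10.7064 = 11.4858.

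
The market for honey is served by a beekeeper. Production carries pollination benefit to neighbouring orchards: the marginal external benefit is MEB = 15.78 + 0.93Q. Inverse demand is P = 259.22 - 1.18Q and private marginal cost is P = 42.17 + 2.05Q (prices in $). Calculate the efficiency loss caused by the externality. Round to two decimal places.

Market equilibrium (private): 42.17 + 2.05Q = 259.22 - 1.18Q → Q_m = 67.1981.
Social marginal cost = private MC − MEB = 26.39 + 1.12Q.
Set SMC = demand: 26.39 + 1.12Q = 259.22 - 1.18Q → Q* = 101.2304.
Between Q* and Q_m the wedge demand − SMC runs linearly from 0 to MEB(Q_m), so the loss is a triangle.
DWL = ½ × 34.0323 × 78.2743 = 1331.9272.

DWL = $1331.93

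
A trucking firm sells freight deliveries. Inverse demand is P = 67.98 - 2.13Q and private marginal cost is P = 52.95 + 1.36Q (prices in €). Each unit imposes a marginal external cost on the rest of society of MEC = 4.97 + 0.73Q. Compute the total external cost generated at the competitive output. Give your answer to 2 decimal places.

€28.17

Market equilibrium (private): 52.95 + 1.36Q = 67.98 - 2.13Q → Q_m = 4.3066.
Total external cost = ∫₀^{Q_m} (4.97 + 0.73Q) dQ = 4.97×4.3066 + ½×0.73×4.3066² = 28.1734.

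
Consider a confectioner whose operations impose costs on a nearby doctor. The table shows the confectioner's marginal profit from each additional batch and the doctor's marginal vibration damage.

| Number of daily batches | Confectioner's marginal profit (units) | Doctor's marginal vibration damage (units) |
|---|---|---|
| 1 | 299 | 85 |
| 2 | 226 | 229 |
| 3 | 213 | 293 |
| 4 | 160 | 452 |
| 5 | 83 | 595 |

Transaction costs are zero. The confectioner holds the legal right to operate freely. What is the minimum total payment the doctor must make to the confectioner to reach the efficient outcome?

Left alone the confectioner would choose level 5 (marginal profit stays positive).
Efficient level: k* = 1 (marginal profit ≥ marginal vibration damage through 1).
The doctor must at least cover the confectioner's forgone profit from cutting 5→1: 226 + 213 + 160 + 83 = 682.

682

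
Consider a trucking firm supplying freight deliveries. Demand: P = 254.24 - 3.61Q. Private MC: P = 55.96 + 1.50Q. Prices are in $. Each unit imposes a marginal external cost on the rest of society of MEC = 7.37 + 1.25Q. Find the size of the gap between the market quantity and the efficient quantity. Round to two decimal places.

8.79 units

Market equilibrium (private): 55.96 + 1.50Q = 254.24 - 3.61Q → Q_m = 38.8023.
Social marginal cost = private MC + MEC = 63.33 + 2.75Q.
Set SMC = demand: 63.33 + 2.75Q = 254.24 - 3.61Q → Q* = 30.0173.
Gap = |38.8023 − 30.0173| = 8.7850.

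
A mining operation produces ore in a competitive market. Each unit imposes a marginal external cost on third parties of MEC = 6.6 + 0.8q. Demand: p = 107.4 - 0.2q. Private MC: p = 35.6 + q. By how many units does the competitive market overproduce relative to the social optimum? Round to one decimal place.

27.2 units

Market equilibrium (private): 35.6 + q = 107.4 - 0.2q → q_m = 59.8333.
Social marginal cost = private MC + MEC = 42.2 + 1.8q.
Set SMC = demand: 42.2 + 1.8q = 107.4 - 0.2q → q* = 32.6000.
Gap = |59.8333 − 32.6000| = 27.2333.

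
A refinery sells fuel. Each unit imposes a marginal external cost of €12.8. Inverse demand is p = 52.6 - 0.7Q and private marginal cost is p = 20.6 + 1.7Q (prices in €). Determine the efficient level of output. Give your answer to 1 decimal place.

Q* = 8.0

Social marginal cost = private MC + MEC = 33.4 + 1.7Q.
Set SMC = demand: 33.4 + 1.7Q = 52.6 - 0.7Q → Q* = 8.0000.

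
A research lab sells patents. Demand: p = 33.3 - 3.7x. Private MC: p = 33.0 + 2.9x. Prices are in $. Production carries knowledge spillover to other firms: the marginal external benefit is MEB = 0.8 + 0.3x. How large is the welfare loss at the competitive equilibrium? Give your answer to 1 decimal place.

Market equilibrium (private): 33.0 + 2.9x = 33.3 - 3.7x → x_m = 0.0455.
Social marginal cost = private MC − MEB = 32.2 + 2.6x.
Set SMC = demand: 32.2 + 2.6x = 33.3 - 3.7x → x* = 0.1746.
The welfare-loss triangle has base |x_m − x*| and height MEB(x_m) (the vertical gap between SMC and demand is zero at x* and MEB at x_m).
DWL = ½ × 0.1291 × 0.8136 = 0.0525.

DWL = $0.1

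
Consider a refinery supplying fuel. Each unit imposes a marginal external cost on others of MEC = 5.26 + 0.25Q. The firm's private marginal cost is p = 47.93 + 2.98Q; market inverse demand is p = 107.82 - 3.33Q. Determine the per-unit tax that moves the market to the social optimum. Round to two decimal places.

Social marginal cost = private MC + MEC = 53.19 + 3.23Q.
Set SMC = demand: 53.19 + 3.23Q = 107.82 - 3.33Q → Q* = 8.3277.
The Pigouvian tax equals MEC at Q*: 5.26 + 0.25×8.3277 = 7.3419.

tax = 7.34 per unit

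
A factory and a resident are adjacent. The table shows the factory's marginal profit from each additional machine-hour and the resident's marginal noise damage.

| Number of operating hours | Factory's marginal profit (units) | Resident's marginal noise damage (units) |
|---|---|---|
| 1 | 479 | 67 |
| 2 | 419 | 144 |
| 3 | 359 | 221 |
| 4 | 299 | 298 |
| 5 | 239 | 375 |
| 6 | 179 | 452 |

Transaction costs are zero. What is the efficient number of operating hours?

4

Bargaining reaches the level where marginal profit last exceeds marginal noise damage.
That holds through level 4 (299 ≥ 298) but not at 5 (239 < 375).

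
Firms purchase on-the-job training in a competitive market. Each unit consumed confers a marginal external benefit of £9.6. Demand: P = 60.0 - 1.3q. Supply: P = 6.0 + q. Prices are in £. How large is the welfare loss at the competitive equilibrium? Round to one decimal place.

DWL = £20.0

Market equilibrium (private): 6.0 + q = 60.0 - 1.3q → q_m = 23.4783.
Social marginal benefit = demand + MEB = 69.6 - 1.3q.
Set SMB = MC: 69.6 - 1.3q = 6.0 + q → q* = 27.6522.
Between q* and q_m the wedge SMB − MC runs linearly from 0 to MEB(q_m), so the loss is a triangle.
DWL = ½ × 4.1739 × 9.6000 = 20.0347.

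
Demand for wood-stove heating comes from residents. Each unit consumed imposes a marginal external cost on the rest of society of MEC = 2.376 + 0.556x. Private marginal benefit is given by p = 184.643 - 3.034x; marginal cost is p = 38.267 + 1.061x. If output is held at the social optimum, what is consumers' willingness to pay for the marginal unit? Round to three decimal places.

Social marginal benefit = demand − MEC = 182.267 - 3.590x.
Set SMB = MC: 182.267 - 3.590x = 38.267 + 1.061x → x* = 30.9611.
Consumer price on the demand curve at x*: 184.643 − 3.034×30.9611 = 90.7070.

P = 90.707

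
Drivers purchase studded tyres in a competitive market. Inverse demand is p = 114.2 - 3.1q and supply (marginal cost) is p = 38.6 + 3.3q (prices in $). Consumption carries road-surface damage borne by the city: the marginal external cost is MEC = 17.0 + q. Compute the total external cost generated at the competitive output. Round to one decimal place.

Market equilibrium (private): 38.6 + 3.3q = 114.2 - 3.1q → q_m = 11.8125.
Total external cost = ∫₀^{q_m} (17.0 + 1.0q) dq = 17.0×11.8125 + ½×1.0×11.8125² = 270.5801.

$270.6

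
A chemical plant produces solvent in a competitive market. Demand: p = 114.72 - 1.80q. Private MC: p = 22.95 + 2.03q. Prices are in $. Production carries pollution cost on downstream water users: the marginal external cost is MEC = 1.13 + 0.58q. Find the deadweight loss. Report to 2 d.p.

DWL = $25.60

Market equilibrium (private): 22.95 + 2.03q = 114.72 - 1.80q → q_m = 23.9608.
Social marginal cost = private MC + MEC = 24.08 + 2.61q.
Set SMC = demand: 24.08 + 2.61q = 114.72 - 1.80q → q* = 20.5533.
The loss is the area between SMC and demand from q* to q_m; with linear curves that's a triangle of height MEC(q_m).
DWL = ½ × 3.4075 × 15.0273 = 25.6028.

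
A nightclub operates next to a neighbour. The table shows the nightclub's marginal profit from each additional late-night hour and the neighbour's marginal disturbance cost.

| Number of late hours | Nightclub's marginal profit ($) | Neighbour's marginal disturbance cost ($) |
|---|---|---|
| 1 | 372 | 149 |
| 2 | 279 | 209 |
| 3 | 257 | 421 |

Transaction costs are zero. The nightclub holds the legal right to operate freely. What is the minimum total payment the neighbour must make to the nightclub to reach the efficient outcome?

Left alone the nightclub would choose level 3 (marginal profit stays positive).
Efficient level: k* = 2 (marginal profit ≥ marginal disturbance cost through 2).
The neighbour must at least cover the nightclub's forgone profit from cutting 3→2: 257 = 257.

$257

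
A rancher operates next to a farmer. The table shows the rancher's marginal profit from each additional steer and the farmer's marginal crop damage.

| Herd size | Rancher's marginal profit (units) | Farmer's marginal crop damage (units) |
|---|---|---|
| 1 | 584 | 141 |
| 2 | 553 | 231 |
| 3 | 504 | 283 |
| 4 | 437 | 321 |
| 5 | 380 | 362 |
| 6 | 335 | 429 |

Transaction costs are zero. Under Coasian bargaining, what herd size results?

Bargaining reaches the level where marginal profit last exceeds marginal crop damage.
That holds through level 5 (380 ≥ 362) but not at 6 (335 < 429).

5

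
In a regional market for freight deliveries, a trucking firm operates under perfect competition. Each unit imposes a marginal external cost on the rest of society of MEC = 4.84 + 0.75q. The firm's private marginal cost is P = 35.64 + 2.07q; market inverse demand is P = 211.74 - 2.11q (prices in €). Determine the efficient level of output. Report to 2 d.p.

Social marginal cost = private MC + MEC = 40.48 + 2.82q.
Set SMC = demand: 40.48 + 2.82q = 211.74 - 2.11q → q* = 34.7383.

q* = 34.74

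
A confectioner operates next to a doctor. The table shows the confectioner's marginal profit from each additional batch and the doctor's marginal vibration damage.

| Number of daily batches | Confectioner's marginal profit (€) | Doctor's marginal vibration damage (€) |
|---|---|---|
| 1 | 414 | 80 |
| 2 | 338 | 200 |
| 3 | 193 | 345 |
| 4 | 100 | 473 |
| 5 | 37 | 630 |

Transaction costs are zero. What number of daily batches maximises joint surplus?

Bargaining reaches the level where marginal profit last exceeds marginal vibration damage.
That holds through level 2 (338 ≥ 200) but not at 3 (193 < 345).

2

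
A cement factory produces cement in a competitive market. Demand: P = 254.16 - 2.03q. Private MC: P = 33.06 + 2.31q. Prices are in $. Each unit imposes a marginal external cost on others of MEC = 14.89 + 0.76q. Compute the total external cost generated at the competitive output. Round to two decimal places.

Market equilibrium (private): 33.06 + 2.31q = 254.16 - 2.03q → q_m = 50.9447.
Total external cost = ∫₀^{q_m} (14.89 + 0.76q) dq = 14.89×50.9447 + ½×0.76×50.9447² = 1744.8043.

$1744.80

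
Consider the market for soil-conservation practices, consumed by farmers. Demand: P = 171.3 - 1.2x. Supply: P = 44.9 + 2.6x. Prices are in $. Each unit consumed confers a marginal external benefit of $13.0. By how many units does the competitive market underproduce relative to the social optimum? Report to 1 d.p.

Market equilibrium (private): 44.9 + 2.6x = 171.3 - 1.2x → x_m = 33.2632.
Social marginal benefit = demand + MEB = 184.3 - 1.2x.
Set SMB = MC: 184.3 - 1.2x = 44.9 + 2.6x → x* = 36.6842.
Gap = |33.2632 − 36.6842| = 3.4210.

3.4 units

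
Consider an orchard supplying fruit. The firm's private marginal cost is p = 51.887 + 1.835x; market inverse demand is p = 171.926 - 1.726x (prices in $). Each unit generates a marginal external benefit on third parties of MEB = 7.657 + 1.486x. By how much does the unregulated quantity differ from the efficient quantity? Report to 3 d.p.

Market equilibrium (private): 51.887 + 1.835x = 171.926 - 1.726x → x_m = 33.7094.
Social marginal cost = private MC − MEB = 44.230 + 0.349x.
Set SMC = demand: 44.230 + 0.349x = 171.926 - 1.726x → x* = 61.5402.
Gap = |33.7094 − 61.5402| = 27.8308.

27.831 units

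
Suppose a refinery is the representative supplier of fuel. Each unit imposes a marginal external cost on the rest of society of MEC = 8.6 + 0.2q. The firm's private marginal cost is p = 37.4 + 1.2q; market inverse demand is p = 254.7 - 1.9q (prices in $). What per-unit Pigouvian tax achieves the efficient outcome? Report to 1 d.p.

tax = $21.2 per unit

Social marginal cost = private MC + MEC = 46.0 + 1.4q.
Set SMC = demand: 46.0 + 1.4q = 254.7 - 1.9q → q* = 63.2424.
The Pigouvian tax equals MEC at q*: 8.6 + 0.2×63.2424 = 21.2485.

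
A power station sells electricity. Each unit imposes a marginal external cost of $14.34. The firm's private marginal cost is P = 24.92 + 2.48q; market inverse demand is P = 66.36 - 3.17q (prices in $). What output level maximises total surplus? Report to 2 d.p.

q* = 4.80

Social marginal cost = private MC + MEC = 39.26 + 2.48q.
Set SMC = demand: 39.26 + 2.48q = 66.36 - 3.17q → q* = 4.7965.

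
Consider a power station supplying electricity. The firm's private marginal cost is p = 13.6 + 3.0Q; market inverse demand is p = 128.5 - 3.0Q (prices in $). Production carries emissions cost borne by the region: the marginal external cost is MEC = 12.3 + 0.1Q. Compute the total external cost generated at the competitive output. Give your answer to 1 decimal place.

$253.9

Market equilibrium (private): 13.6 + 3.0Q = 128.5 - 3.0Q → Q_m = 19.1500.
Total external cost = ∫₀^{Q_m} (12.3 + 0.1Q) dQ = 12.3×19.1500 + ½×0.1×19.1500² = 253.8811.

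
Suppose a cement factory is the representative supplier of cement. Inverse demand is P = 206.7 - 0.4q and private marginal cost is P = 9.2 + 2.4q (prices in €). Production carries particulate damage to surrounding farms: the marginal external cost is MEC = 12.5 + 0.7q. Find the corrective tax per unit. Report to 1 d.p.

tax = €49.5 per unit

Social marginal cost = private MC + MEC = 21.7 + 3.1q.
Set SMC = demand: 21.7 + 3.1q = 206.7 - 0.4q → q* = 52.8571.
The Pigouvian tax equals MEC at q*: 12.5 + 0.7×52.8571 = 49.5000.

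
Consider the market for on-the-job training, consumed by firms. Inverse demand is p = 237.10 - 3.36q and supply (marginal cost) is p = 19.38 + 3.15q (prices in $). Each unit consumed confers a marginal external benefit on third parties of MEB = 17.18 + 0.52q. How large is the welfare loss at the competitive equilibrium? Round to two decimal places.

Market equilibrium (private): 19.38 + 3.15q = 237.10 - 3.36q → q_m = 33.4439.
Social marginal benefit = demand + MEB = 254.28 - 2.84q.
Set SMB = MC: 254.28 - 2.84q = 19.38 + 3.15q → q* = 39.2154.
Height of the DWL triangle at q_m is SMB(q_m) − MC(q_m) = MEB(q_m) = 34.5708.
DWL = ½ × 5.7715 × 34.5708 = 99.7627.

DWL = $99.76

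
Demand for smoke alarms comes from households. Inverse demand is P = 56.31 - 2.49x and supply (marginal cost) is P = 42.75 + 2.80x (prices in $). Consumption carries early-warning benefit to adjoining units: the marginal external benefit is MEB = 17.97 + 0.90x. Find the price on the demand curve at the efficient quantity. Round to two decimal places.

Social marginal benefit = demand + MEB = 74.28 - 1.59x.
Set SMB = MC: 74.28 - 1.59x = 42.75 + 2.80x → x* = 7.1822.
Consumer price on the demand curve at x*: 56.31 − 2.49×7.1822 = 38.4263.

P = $38.43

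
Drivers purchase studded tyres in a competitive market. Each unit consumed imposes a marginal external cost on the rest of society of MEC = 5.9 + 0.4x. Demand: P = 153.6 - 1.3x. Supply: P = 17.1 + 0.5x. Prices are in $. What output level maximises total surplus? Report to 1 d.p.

Social marginal benefit = demand − MEC = 147.7 - 1.7x.
Set SMB = MC: 147.7 - 1.7x = 17.1 + 0.5x → x* = 59.3636.

x* = 59.4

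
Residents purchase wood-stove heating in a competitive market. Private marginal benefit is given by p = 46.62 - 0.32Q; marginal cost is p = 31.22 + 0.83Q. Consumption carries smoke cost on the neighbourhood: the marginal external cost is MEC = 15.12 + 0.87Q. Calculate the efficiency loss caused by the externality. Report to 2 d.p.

Market equilibrium (private): 31.22 + 0.83Q = 46.62 - 0.32Q → Q_m = 13.3913.
Social marginal benefit = demand − MEC = 31.50 - 1.19Q.
Set SMB = MC: 31.50 - 1.19Q = 31.22 + 0.83Q → Q* = 0.1386.
Between Q* and Q_m the wedge MC − SMB runs linearly from 0 to MEC(Q_m), so the loss is a triangle.
DWL = ½ × 13.2527 × 26.7704 = 177.3900.

DWL = 177.39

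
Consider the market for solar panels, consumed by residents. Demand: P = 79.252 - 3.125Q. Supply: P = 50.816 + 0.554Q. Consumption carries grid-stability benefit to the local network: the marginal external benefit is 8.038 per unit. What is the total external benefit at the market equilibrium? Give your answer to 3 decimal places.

Market equilibrium (private): 50.816 + 0.554Q = 79.252 - 3.125Q → Q_m = 7.7293.
Total external benefit = MEB × Q_m = 8.038 × 7.7293 = 62.1281.

62.128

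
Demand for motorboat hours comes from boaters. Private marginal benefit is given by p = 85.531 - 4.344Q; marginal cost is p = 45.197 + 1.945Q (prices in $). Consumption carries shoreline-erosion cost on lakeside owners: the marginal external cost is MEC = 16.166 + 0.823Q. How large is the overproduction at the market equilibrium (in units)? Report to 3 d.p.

Market equilibrium (private): 45.197 + 1.945Q = 85.531 - 4.344Q → Q_m = 6.4134.
Social marginal benefit = demand − MEC = 69.365 - 5.167Q.
Set SMB = MC: 69.365 - 5.167Q = 45.197 + 1.945Q → Q* = 3.3982.
Gap = |6.4134 − 3.3982| = 3.0152.

3.015 units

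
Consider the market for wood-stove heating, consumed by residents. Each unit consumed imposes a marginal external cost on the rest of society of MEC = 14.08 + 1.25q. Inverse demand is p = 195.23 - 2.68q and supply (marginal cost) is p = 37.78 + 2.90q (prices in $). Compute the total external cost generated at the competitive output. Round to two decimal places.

$894.91

Market equilibrium (private): 37.78 + 2.90q = 195.23 - 2.68q → q_m = 28.2168.
Total external cost = ∫₀^{q_m} (14.08 + 1.25q) dq = 14.08×28.2168 + ½×1.25×28.2168² = 894.9099.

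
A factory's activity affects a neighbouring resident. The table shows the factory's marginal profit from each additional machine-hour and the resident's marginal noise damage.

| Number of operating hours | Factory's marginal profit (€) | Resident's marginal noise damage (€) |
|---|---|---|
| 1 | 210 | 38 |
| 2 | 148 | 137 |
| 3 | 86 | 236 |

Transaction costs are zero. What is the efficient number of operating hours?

Bargaining reaches the level where marginal profit last exceeds marginal noise damage.
That holds through level 2 (148 ≥ 137) but not at 3 (86 < 236).

2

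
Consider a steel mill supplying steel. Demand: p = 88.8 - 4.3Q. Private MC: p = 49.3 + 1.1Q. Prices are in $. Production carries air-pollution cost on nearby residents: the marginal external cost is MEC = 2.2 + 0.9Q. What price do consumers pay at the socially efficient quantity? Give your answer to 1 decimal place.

Social marginal cost = private MC + MEC = 51.5 + 2.0Q.
Set SMC = demand: 51.5 + 2.0Q = 88.8 - 4.3Q → Q* = 5.9206.
Consumer price on the demand curve at Q*: 88.8 − 4.3×5.9206 = 63.3414.

P = $63.3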